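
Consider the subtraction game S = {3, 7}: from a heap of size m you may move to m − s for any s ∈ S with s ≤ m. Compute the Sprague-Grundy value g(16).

0

Compute g(0), g(1), … for moves {3, 7}:
k:     0  1  2  3  4  5  6  7  8  9 10 11 12 13 14 15 16
g(k):  0  0  0  1  1  1  0  2  2  1  0  0  0  1  1  1  0
So g(16) = 0.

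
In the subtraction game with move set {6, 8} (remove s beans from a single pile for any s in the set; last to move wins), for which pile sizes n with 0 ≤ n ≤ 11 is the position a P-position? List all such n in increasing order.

0, 1, 2, 3, 4, 5

Build the Grundy sequence with g(k) = mex{g(k−s) : s ∈ {6, 8}, s ≤ k}:
k:     0  1  2  3  4  5  6  7  8  9 10 11
g(k):  0  0  0  0  0  0  1  1  1  1  1  1
The P-positions (g = 0) in 0..11 are 0, 1, 2, 3, 4, 5.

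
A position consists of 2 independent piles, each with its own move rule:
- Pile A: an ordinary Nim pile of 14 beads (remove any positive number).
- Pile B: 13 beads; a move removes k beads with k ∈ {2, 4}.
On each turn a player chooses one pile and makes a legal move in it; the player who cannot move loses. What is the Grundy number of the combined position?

Pile A is a plain Nim pile of size 14, so its Grundy value is 14.
Grundy values for pile B (subtraction set {2, 4}):
g(0) = mex{} = 0
g(1) = mex{} = 0
g(2) = mex{0} = 1
g(3) = mex{0} = 1
g(4) = mex{0,1} = 2
g(5) = mex{0,1} = 2
g(6) = mex{1,2} = 0
g(7) = mex{1,2} = 0
g(8) = mex{0,2} = 1
g(9) = mex{0,2} = 1
g(10) = mex{0,1} = 2
g(11) = mex{0,1} = 2
g(12) = mex{1,2} = 0
g(13) = mex{1,2} = 0
So g(13) = 0.
By the Sprague-Grundy theorem, the Grundy value of a sum of independent games is the XOR of the component values.
Combined value = 14 XOR 0 = 14.

14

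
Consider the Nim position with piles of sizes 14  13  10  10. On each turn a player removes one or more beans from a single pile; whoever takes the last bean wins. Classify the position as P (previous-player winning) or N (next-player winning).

Nim-sum: 14 ⊕ 13 ⊕ 10 ⊕ 10 = 3.
The nim-sum is 3 ≠ 0, so this is an N-position: the player to move can win.

N-position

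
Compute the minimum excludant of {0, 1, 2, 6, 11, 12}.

3

The values 0, 1, 2 are all present; 3 is the first non-negative integer missing from the set.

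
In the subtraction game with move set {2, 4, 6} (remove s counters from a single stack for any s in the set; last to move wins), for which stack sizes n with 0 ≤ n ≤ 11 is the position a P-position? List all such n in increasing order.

0, 1, 8, 9

Compute g(0), g(1), … for moves {2, 4, 6}:
g(0) = mex{} = 0
g(1) = mex{} = 0
g(2) = mex{0} = 1
g(3) = mex{0} = 1
g(4) = mex{0,1} = 2
g(5) = mex{0,1} = 2
g(6) = mex{0,1,2} = 3
g(7) = mex{0,1,2} = 3
g(8) = mex{1,2,3} = 0
g(9) = mex{1,2,3} = 0
g(10) = mex{0,2,3} = 1
g(11) = mex{0,2,3} = 1
The P-positions (g = 0) in 0..11 are 0, 1, 8, 9.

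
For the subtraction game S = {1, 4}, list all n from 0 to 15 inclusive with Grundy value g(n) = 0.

0, 2, 5, 7, 10, 12, 15

Grundy values for subtraction set {1, 4}:
k:     0  1  2  3  4  5  6  7  8  9 10 11 12 13 14 15
g(k):  0  1  0  1  2  0  1  0  1  2  0  1  0  1  2  0
The P-positions (g = 0) in 0..15 are 0, 2, 5, 7, 10, 12, 15.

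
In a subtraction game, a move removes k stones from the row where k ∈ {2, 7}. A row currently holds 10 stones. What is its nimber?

Build the Grundy sequence with g(k) = mex{g(k−s) : s ∈ {2, 7}, s ≤ k}:
k:     0  1  2  3  4  5  6  7  8  9 10
g(k):  0  0  1  1  0  0  1  1  2  0  0
So g(10) = 0.

0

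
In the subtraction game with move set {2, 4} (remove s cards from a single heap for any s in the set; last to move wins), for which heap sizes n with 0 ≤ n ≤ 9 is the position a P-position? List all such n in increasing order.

0, 1, 6, 7

Compute g(0), g(1), … for moves {2, 4}:
k:     0  1  2  3  4  5  6  7  8  9
g(k):  0  0  1  1  2  2  0  0  1  1
The P-positions (g = 0) in 0..9 are 0, 1, 6, 7.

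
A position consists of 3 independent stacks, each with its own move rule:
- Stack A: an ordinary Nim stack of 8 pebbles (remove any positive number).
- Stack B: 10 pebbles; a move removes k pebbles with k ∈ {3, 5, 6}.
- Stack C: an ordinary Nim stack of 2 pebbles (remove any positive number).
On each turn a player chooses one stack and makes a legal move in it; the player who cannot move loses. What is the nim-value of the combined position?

10

Stack A is a plain Nim stack of size 8, so its Grundy value is 8.
For stack B, compute g(0), g(1), … with moves {3, 5, 6}:
k:     0  1  2  3  4  5  6  7  8  9 10
g(k):  0  0  0  1  1  1  2  2  2  0  0
So g(10) = 0.
Stack C is a plain Nim stack of size 2, so its Grundy value is 2.
The value of a disjunctive sum is the nim-sum of the parts.
Combined value = 8 XOR 0 XOR 2 = 10.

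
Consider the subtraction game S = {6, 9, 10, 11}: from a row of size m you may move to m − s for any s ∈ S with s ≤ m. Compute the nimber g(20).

0

Compute g(0), g(1), … for moves {6, 9, 10, 11}:
k:     0  1  2  3  4  5  6  7  8  9 10 11 12 13 14 15 16 17 18 19 20
g(k):  0  0  0  0  0  0  1  1  1  1  1  1  2  2  2  2  2  0  0  0  0
So g(20) = 0.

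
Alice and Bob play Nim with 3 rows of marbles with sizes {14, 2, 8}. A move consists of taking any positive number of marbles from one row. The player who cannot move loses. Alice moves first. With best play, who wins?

Alice wins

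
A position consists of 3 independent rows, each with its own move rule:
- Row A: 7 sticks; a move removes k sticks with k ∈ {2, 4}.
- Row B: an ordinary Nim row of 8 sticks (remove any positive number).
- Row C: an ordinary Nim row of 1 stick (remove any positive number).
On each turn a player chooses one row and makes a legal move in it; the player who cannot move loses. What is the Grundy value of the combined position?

9

Grundy values for row A (subtraction set {2, 4}):
k:     0  1  2  3  4  5  6  7
g(k):  0  0  1  1  2  2  0  0
So g(7) = 0.
Row B is a plain Nim row of size 8, so its Grundy value is 8.
Row C is a plain Nim row of size 1, so its Grundy value is 1.
The value of a disjunctive sum is the nim-sum of the parts.
Combined value = 0 XOR 8 XOR 1 = 9.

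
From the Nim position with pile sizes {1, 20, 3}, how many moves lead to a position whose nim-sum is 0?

1

Bitwise XOR of the heap sizes:
  00001  (1)
  10100  (20)
  00011  (3)
  -----
  10110  (22)
The overall nim-sum is X = 22. A pile of size p has a winning move iff p XOR X < p (reduce it to p XOR X).
  1: 1 XOR 22 = 23 ≥ 1 — no move.
  20: 20 XOR 22 = 2 < 20 — winning move (to 2).
  3: 3 XOR 22 = 21 ≥ 3 — no move.
That gives 1 winning move.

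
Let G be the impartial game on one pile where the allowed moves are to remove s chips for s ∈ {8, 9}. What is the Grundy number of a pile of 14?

1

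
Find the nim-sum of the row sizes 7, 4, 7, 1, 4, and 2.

3

Compute the nim-sum pairwise:
7 XOR 4 = 3
3 XOR 7 = 4
4 XOR 1 = 5
5 XOR 4 = 1
1 XOR 2 = 3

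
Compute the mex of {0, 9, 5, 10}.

0 is in the set but 1 is not, so the mex is 1.

1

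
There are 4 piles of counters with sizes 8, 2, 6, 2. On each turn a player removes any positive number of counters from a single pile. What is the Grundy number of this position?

14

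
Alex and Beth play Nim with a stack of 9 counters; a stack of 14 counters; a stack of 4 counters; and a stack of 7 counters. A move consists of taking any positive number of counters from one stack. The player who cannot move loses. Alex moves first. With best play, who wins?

In binary:
  1001  (9)
  1110  (14)
  0100  (4)
  0111  (7)
  ----
  0100  (4)
The nim-sum is 4 ≠ 0, so this is an N-position: the player to move can win; Alex has a winning move.

Alex wins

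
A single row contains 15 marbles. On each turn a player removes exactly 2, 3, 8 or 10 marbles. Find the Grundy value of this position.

Grundy values for subtraction set {2, 3, 8, 10}:
k:     0  1  2  3  4  5  6  7  8  9 10 11 12 13 14 15
g(k):  0  0  1  1  2  0  0  1  1  2  2  3  0  4  1  2
So g(15) = 2.

2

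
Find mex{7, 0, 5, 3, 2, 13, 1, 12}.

4

The values 0, 1, 2, 3 are all present; 4 is the first non-negative integer missing from the set.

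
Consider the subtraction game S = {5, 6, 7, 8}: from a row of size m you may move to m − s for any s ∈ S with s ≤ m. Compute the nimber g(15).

0

Build the Grundy sequence with g(k) = mex{g(k−s) : s ∈ {5, 6, 7, 8}, s ≤ k}:
k:     0  1  2  3  4  5  6  7  8  9 10 11 12 13 14 15
g(k):  0  0  0  0  0  1  1  1  1  1  2  2  2  0  0  0
So g(15) = 0.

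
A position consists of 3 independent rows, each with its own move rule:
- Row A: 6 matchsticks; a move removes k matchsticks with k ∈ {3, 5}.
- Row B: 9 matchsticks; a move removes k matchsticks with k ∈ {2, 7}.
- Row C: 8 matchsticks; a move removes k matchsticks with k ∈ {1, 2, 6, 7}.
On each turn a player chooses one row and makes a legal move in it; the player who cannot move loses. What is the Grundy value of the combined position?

Build the Grundy sequence for row A with g(k) = mex{g(k−s) : s ∈ {3, 5}, s ≤ k}:
g(0) = mex{} = 0
g(1) = mex{} = 0
g(2) = mex{} = 0
g(3) = mex{0} = 1
g(4) = mex{0} = 1
g(5) = mex{0} = 1
g(6) = mex{0,1} = 2
So g(6) = 2.
For row B, compute g(0), g(1), … with moves {2, 7}:
g(0) = mex{} = 0
g(1) = mex{} = 0
g(2) = mex{0} = 1
g(3) = mex{0} = 1
g(4) = mex{1} = 0
g(5) = mex{1} = 0
g(6) = mex{0} = 1
g(7) = mex{0} = 1
g(8) = mex{0,1} = 2
g(9) = mex{1} = 0
So g(9) = 0.
For row C, compute g(0), g(1), … with moves {1, 2, 6, 7}:
k:     0  1  2  3  4  5  6  7  8
g(k):  0  1  2  0  1  2  3  4  0
So g(8) = 0.
The value of a disjunctive sum is the nim-sum of the parts.
Combined value = 2 ⊕ 0 ⊕ 0 = 2.

2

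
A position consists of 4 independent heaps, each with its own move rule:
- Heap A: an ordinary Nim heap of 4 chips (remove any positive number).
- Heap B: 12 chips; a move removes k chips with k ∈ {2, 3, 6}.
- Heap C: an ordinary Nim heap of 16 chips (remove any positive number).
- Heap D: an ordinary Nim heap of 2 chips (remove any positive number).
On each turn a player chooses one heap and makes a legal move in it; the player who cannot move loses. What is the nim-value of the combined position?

Heap A is a plain Nim heap of size 4, so its Grundy value is 4.
Build the Grundy sequence for heap B with g(k) = mex{g(k−s) : s ∈ {2, 3, 6}, s ≤ k}:
g(0) = mex{} = 0
g(1) = mex{} = 0
g(2) = mex{0} = 1
g(3) = mex{0} = 1
g(4) = mex{0,1} = 2
g(5) = mex{1} = 0
g(6) = mex{0,1,2} = 3
g(7) = mex{0,2} = 1
g(8) = mex{0,1,3} = 2
g(9) = mex{1,3} = 0
g(10) = mex{1,2} = 0
g(11) = mex{0,2} = 1
g(12) = mex{0,3} = 1
So g(12) = 1.
Heap C is a plain Nim heap of size 16, so its Grundy value is 16.
Heap D is a plain Nim heap of size 2, so its Grundy value is 2.
By the Sprague-Grundy theorem, the Grundy value of a sum of independent games is the XOR of the component values.
Combined value = 4 XOR 1 XOR 16 XOR 2 = 23.

23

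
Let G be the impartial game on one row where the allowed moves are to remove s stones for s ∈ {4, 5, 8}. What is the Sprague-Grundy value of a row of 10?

2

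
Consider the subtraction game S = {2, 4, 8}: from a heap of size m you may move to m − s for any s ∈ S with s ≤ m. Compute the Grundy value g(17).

Grundy values for subtraction set {2, 4, 8}:
k:     0  1  2  3  4  5  6  7  8  9 10 11 12 13 14 15 16 17
g(k):  0  0  1  1  2  2  0  0  1  1  2  2  0  0  1  1  2  2
So g(17) = 2.

2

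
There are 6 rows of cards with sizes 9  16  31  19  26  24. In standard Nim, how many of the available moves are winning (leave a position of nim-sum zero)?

Write each in binary and XOR column by column:
  01001  (9)
  10000  (16)
  11111  (31)
  10011  (19)
  11010  (26)
  11000  (24)
  -----
  10111  (23)
The overall nim-sum is X = 23. A row of size p has a winning move iff p XOR X < p (reduce it to p XOR X).
  9: 9 XOR 23 = 30 ≥ 9 — no move.
  16: 16 XOR 23 = 7 < 16 — winning move (to 7).
  31: 31 XOR 23 = 8 < 31 — winning move (to 8).
  19: 19 XOR 23 = 4 < 19 — winning move (to 4).
  26: 26 XOR 23 = 13 < 26 — winning move (to 13).
  24: 24 XOR 23 = 15 < 24 — winning move (to 15).
That gives 5 winning moves.

5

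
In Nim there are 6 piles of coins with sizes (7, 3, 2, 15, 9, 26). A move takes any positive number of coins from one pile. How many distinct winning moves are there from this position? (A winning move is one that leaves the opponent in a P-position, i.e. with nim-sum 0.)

1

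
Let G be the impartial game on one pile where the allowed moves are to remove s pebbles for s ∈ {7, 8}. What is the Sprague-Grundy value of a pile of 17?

0

Compute g(0), g(1), … for moves {7, 8}:
k:     0  1  2  3  4  5  6  7  8  9 10 11 12 13 14 15 16 17
g(k):  0  0  0  0  0  0  0  1  1  1  1  1  1  1  2  0  0  0
So g(17) = 0.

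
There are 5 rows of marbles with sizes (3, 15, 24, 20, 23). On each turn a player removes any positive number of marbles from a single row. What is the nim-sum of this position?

23

Nim-sum: 3 ^ 15 ^ 24 ^ 20 ^ 23 = 23.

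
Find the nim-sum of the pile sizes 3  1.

2

Nim-sum: 3 ^ 1 = 2.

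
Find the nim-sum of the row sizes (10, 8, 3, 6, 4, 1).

2

Nim-sum: 10 ⊕ 8 ⊕ 3 ⊕ 6 ⊕ 4 ⊕ 1 = 2.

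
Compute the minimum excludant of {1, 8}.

0 is not in the set, so the mex is 0.

0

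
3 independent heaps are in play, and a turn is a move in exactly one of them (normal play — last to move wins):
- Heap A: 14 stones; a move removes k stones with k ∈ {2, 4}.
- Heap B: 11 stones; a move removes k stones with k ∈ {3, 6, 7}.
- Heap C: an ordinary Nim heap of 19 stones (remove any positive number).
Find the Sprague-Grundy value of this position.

Grundy values for heap A (subtraction set {2, 4}):
k:     0  1  2  3  4  5  6  7  8  9 10 11 12 13 14
g(k):  0  0  1  1  2  2  0  0  1  1  2  2  0  0  1
So g(14) = 1.
Grundy values for heap B (subtraction set {3, 6, 7}):
k:     0  1  2  3  4  5  6  7  8  9 10 11
g(k):  0  0  0  1  1  1  2  2  2  3  0  0
So g(11) = 0.
Heap C is a plain Nim heap of size 19, so its Grundy value is 19.
By the Sprague-Grundy theorem, the Grundy value of a sum of independent games is the XOR of the component values.
Combined value = 1 ⊕ 0 ⊕ 19 = 18.

18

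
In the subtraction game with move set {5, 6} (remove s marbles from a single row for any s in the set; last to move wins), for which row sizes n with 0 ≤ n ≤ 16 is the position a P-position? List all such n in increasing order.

0, 1, 2, 3, 4, 11, 12, 13, 14, 15

Compute g(0), g(1), … for moves {5, 6}:
k:     0  1  2  3  4  5  6  7  8  9 10 11 12 13 14 15 16
g(k):  0  0  0  0  0  1  1  1  1  1  2  0  0  0  0  0  1
The P-positions (g = 0) in 0..16 are 0, 1, 2, 3, 4, 11, 12, 13, 14, 15.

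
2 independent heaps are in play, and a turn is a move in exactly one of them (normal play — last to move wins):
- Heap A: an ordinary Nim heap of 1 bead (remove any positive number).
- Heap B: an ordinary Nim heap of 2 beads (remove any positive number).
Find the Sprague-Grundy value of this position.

3

Heap A is a plain Nim heap of size 1, so its Grundy value is 1.
Heap B is a plain Nim heap of size 2, so its Grundy value is 2.
The value of a disjunctive sum is the nim-sum of the parts.
Combined value = 1 XOR 2 = 3.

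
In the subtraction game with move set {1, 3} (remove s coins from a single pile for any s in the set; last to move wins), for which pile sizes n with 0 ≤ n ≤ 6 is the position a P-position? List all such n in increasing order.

0, 2, 4, 6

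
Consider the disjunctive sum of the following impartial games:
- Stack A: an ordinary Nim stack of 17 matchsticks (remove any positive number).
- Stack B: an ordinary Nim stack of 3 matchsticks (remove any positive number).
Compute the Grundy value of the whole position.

Stack A is a plain Nim stack of size 17, so its Grundy value is 17.
Stack B is a plain Nim stack of size 3, so its Grundy value is 3.
The value of a disjunctive sum is the nim-sum of the parts.
Combined value = 17 XOR 3 = 18.

18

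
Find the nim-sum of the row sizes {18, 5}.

Bitwise XOR of the heap sizes:
  10010  (18)
  00101  (5)
  -----
  10111  (23)

23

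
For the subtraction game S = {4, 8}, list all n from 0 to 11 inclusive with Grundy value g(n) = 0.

0, 1, 2, 3

Compute g(0), g(1), … for moves {4, 8}:
g(0) = mex{} = 0
g(1) = mex{} = 0
g(2) = mex{} = 0
g(3) = mex{} = 0
g(4) = mex{0} = 1
g(5) = mex{0} = 1
g(6) = mex{0} = 1
g(7) = mex{0} = 1
g(8) = mex{0,1} = 2
g(9) = mex{0,1} = 2
g(10) = mex{0,1} = 2
g(11) = mex{0,1} = 2
The P-positions (g = 0) in 0..11 are 0, 1, 2, 3.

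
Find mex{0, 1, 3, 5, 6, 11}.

2

The values 0, 1 are all present; 2 is the first non-negative integer missing from the set.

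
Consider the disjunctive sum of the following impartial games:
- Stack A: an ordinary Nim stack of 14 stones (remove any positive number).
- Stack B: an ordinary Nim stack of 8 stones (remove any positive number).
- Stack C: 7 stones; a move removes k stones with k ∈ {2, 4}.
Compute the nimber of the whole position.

6

Stack A is a plain Nim stack of size 14, so its Grundy value is 14.
Stack B is a plain Nim stack of size 8, so its Grundy value is 8.
For stack C, compute g(0), g(1), … with moves {2, 4}:
g(0) = mex{} = 0
g(1) = mex{} = 0
g(2) = mex{0} = 1
g(3) = mex{0} = 1
g(4) = mex{0,1} = 2
g(5) = mex{0,1} = 2
g(6) = mex{1,2} = 0
g(7) = mex{1,2} = 0
So g(7) = 0.
By the Sprague-Grundy theorem, the Grundy value of a sum of independent games is the XOR of the component values.
Combined value = 14 ⊕ 8 ⊕ 0 = 6.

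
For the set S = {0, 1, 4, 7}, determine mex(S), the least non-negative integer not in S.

2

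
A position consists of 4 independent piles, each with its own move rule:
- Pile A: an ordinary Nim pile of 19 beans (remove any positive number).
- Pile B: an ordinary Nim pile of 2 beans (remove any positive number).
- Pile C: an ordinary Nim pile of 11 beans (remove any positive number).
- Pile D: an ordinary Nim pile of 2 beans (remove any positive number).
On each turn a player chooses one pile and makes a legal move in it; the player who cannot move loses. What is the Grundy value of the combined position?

24

Pile A is a plain Nim pile of size 19, so its Grundy value is 19.
Pile B is a plain Nim pile of size 2, so its Grundy value is 2.
Pile C is a plain Nim pile of size 11, so its Grundy value is 11.
Pile D is a plain Nim pile of size 2, so its Grundy value is 2.
By the Sprague-Grundy theorem, the Grundy value of a sum of independent games is the XOR of the component values.
Combined value = 19 ⊕ 2 ⊕ 11 ⊕ 2 = 24.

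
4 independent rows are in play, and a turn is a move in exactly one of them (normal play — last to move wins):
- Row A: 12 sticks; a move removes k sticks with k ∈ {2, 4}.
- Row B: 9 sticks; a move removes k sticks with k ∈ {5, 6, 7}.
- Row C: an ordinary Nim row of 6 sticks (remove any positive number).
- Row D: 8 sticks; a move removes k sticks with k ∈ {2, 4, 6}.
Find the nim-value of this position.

Grundy values for row A (subtraction set {2, 4}):
g(0) = mex{} = 0
g(1) = mex{} = 0
g(2) = mex{0} = 1
g(3) = mex{0} = 1
g(4) = mex{0,1} = 2
g(5) = mex{0,1} = 2
g(6) = mex{1,2} = 0
g(7) = mex{1,2} = 0
g(8) = mex{0,2} = 1
g(9) = mex{0,2} = 1
g(10) = mex{0,1} = 2
g(11) = mex{0,1} = 2
g(12) = mex{1,2} = 0
So g(12) = 0.
For row B, compute g(0), g(1), … with moves {5, 6, 7}:
g(0) = mex{} = 0
g(1) = mex{} = 0
g(2) = mex{} = 0
g(3) = mex{} = 0
g(4) = mex{} = 0
g(5) = mex{0} = 1
g(6) = mex{0} = 1
g(7) = mex{0} = 1
g(8) = mex{0} = 1
g(9) = mex{0} = 1
So g(9) = 1.
Row C is a plain Nim row of size 6, so its Grundy value is 6.
Grundy values for row D (subtraction set {2, 4, 6}):
k:     0  1  2  3  4  5  6  7  8
g(k):  0  0  1  1  2  2  3  3  0
So g(8) = 0.
By the Sprague-Grundy theorem, the Grundy value of a sum of independent games is the XOR of the component values.
Combined value = 0 XOR 1 XOR 6 XOR 0 = 7.

7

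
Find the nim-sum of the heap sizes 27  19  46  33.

Write each in binary and XOR column by column:
  011011  (27)
  010011  (19)
  101110  (46)
  100001  (33)
  ------
  000111  (7)

7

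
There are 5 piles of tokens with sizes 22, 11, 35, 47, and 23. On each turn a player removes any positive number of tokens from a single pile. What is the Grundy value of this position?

Nim-sum: 22 ⊕ 11 ⊕ 35 ⊕ 47 ⊕ 23 = 6.

6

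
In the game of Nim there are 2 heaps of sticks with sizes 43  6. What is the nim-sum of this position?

Nim-sum: 43 XOR 6 = 45.

45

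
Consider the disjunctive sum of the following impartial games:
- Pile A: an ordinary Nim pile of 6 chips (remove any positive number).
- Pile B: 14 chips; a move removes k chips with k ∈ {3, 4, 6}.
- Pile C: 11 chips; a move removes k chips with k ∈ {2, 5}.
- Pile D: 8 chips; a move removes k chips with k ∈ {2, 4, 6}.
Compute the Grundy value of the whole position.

7

Pile A is a plain Nim pile of size 6, so its Grundy value is 6.
Build the Grundy sequence for pile B with g(k) = mex{g(k−s) : s ∈ {3, 4, 6}, s ≤ k}:
g(0) = mex{} = 0
g(1) = mex{} = 0
g(2) = mex{} = 0
g(3) = mex{0} = 1
g(4) = mex{0} = 1
g(5) = mex{0} = 1
g(6) = mex{0,1} = 2
g(7) = mex{0,1} = 2
g(8) = mex{0,1} = 2
g(9) = mex{1,2} = 0
g(10) = mex{1,2} = 0
g(11) = mex{1,2} = 0
g(12) = mex{0,2} = 1
g(13) = mex{0,2} = 1
g(14) = mex{0,2} = 1
So g(14) = 1.
Build the Grundy sequence for pile C with g(k) = mex{g(k−s) : s ∈ {2, 5}, s ≤ k}:
g(0) = mex{} = 0
g(1) = mex{} = 0
g(2) = mex{0} = 1
g(3) = mex{0} = 1
g(4) = mex{1} = 0
g(5) = mex{0,1} = 2
g(6) = mex{0} = 1
g(7) = mex{1,2} = 0
g(8) = mex{1} = 0
g(9) = mex{0} = 1
g(10) = mex{0,2} = 1
g(11) = mex{1} = 0
So g(11) = 0.
For pile D, compute g(0), g(1), … with moves {2, 4, 6}:
g(0) = mex{} = 0
g(1) = mex{} = 0
g(2) = mex{0} = 1
g(3) = mex{0} = 1
g(4) = mex{0,1} = 2
g(5) = mex{0,1} = 2
g(6) = mex{0,1,2} = 3
g(7) = mex{0,1,2} = 3
g(8) = mex{1,2,3} = 0
So g(8) = 0.
The value of a disjunctive sum is the nim-sum of the parts.
Combined value = 6 ⊕ 1 ⊕ 0 ⊕ 0 = 7.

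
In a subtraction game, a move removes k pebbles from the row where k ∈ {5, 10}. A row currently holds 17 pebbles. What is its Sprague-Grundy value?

0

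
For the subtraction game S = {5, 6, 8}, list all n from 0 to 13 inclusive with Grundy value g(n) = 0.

0, 1, 2, 3, 4, 13

Grundy values for subtraction set {5, 6, 8}:
g(0) = mex{} = 0
g(1) = mex{} = 0
g(2) = mex{} = 0
g(3) = mex{} = 0
g(4) = mex{} = 0
g(5) = mex{0} = 1
g(6) = mex{0} = 1
g(7) = mex{0} = 1
g(8) = mex{0} = 1
g(9) = mex{0} = 1
g(10) = mex{0,1} = 2
g(11) = mex{0,1} = 2
g(12) = mex{0,1} = 2
g(13) = mex{1} = 0
The P-positions (g = 0) in 0..13 are 0, 1, 2, 3, 4, 13.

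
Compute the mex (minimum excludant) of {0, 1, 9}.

The values 0, 1 are all present; 2 is the first non-negative integer missing from the set.

2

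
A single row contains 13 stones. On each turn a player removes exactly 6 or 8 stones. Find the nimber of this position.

2

Compute g(0), g(1), … for moves {6, 8}:
g(0) = mex{} = 0
g(1) = mex{} = 0
g(2) = mex{} = 0
g(3) = mex{} = 0
g(4) = mex{} = 0
g(5) = mex{} = 0
g(6) = mex{0} = 1
g(7) = mex{0} = 1
g(8) = mex{0} = 1
g(9) = mex{0} = 1
g(10) = mex{0} = 1
g(11) = mex{0} = 1
g(12) = mex{0,1} = 2
g(13) = mex{0,1} = 2
So g(13) = 2.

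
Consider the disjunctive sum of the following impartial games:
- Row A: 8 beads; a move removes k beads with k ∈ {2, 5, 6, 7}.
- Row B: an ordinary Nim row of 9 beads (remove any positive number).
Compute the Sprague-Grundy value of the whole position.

For row A, compute g(0), g(1), … with moves {2, 5, 6, 7}:
k:     0  1  2  3  4  5  6  7  8
g(k):  0  0  1  1  0  2  1  3  2
So g(8) = 2.
Row B is a plain Nim row of size 9, so its Grundy value is 9.
The value of a disjunctive sum is the nim-sum of the parts.
Combined value = 2 XOR 9 = 11.

11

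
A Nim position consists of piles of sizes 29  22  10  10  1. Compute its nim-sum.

Nim-sum: 29 ^ 22 ^ 10 ^ 10 ^ 1 = 10.

10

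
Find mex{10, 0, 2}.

0 is in the set but 1 is not, so the mex is 1.

1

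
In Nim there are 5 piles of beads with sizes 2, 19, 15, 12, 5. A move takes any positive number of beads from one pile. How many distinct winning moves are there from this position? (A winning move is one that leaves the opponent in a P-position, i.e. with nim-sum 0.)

Bitwise XOR of the heap sizes:
  00010  (2)
  10011  (19)
  01111  (15)
  01100  (12)
  00101  (5)
  -----
  10111  (23)
The overall nim-sum is X = 23. A pile of size p has a winning move iff p XOR X < p (reduce it to p XOR X).
  2: 2 XOR 23 = 21 ≥ 2 — no move.
  19: 19 XOR 23 = 4 < 19 — winning move (to 4).
  15: 15 XOR 23 = 24 ≥ 15 — no move.
  12: 12 XOR 23 = 27 ≥ 12 — no move.
  5: 5 XOR 23 = 18 ≥ 5 — no move.
That gives 1 winning move.

1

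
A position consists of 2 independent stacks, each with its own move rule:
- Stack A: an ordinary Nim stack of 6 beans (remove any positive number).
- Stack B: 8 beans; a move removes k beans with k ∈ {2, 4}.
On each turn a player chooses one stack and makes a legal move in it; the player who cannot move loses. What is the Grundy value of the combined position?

7

Stack A is a plain Nim stack of size 6, so its Grundy value is 6.
Grundy values for stack B (subtraction set {2, 4}):
k:     0  1  2  3  4  5  6  7  8
g(k):  0  0  1  1  2  2  0  0  1
So g(8) = 1.
The value of a disjunctive sum is the nim-sum of the parts.
Combined value = 6 ⊕ 1 = 7.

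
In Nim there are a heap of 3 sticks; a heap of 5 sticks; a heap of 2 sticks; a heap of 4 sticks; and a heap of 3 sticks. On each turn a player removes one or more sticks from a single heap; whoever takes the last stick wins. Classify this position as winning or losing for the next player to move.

Winning position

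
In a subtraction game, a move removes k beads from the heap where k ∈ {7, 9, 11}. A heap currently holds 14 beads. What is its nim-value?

2

Build the Grundy sequence with g(k) = mex{g(k−s) : s ∈ {7, 9, 11}, s ≤ k}:
k:     0  1  2  3  4  5  6  7  8  9 10 11 12 13 14
g(k):  0  0  0  0  0  0  0  1  1  1  1  1  1  1  2
So g(14) = 2.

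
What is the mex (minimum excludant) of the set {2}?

0

0 is not in the set, so the mex is 0.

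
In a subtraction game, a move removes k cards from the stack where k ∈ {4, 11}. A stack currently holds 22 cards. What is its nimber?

Build the Grundy sequence with g(k) = mex{g(k−s) : s ∈ {4, 11}, s ≤ k}:
k:     0  1  2  3  4  5  6  7  8  9 10 11 12 13 14 15 16 17 18 19 20 21 22
g(k):  0  0  0  0  1  1  1  1  0  0  0  2  1  1  1  0  0  0  0  1  1  1  1
So g(22) = 1.

1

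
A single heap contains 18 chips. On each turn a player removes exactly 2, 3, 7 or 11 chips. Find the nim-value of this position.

Build the Grundy sequence with g(k) = mex{g(k−s) : s ∈ {2, 3, 7, 11}, s ≤ k}:
k:     0  1  2  3  4  5  6  7  8  9 10 11 12 13 14 15 16 17 18
g(k):  0  0  1  1  2  0  0  1  1  2  0  3  1  2  0  0  1  1  2
So g(18) = 2.

2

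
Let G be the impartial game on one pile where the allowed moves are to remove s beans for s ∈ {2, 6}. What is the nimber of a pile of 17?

Compute g(0), g(1), … for moves {2, 6}:
k:     0  1  2  3  4  5  6  7  8  9 10 11 12 13 14 15 16 17
g(k):  0  0  1  1  0  0  1  1  0  0  1  1  0  0  1  1  0  0
So g(17) = 0.

0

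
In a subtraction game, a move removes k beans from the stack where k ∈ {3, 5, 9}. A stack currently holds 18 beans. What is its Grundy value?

0

Compute g(0), g(1), … for moves {3, 5, 9}:
k:     0  1  2  3  4  5  6  7  8  9 10 11 12 13 14 15 16 17 18
g(k):  0  0  0  1  1  1  2  2  0  3  3  1  0  2  0  1  0  1  0
So g(18) = 0.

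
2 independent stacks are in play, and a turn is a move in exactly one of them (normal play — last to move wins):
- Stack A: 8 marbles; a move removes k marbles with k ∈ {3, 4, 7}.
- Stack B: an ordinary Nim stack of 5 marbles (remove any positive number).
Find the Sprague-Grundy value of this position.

7

Grundy values for stack A (subtraction set {3, 4, 7}):
k:     0  1  2  3  4  5  6  7  8
g(k):  0  0  0  1  1  1  2  2  2
So g(8) = 2.
Stack B is a plain Nim stack of size 5, so its Grundy value is 5.
The value of a disjunctive sum is the nim-sum of the parts.
Combined value = 2 ⊕ 5 = 7.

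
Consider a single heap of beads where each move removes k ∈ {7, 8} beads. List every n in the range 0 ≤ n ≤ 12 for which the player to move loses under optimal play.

0, 1, 2, 3, 4, 5, 6

Compute g(0), g(1), … for moves {7, 8}:
g(0) = mex{} = 0
g(1) = mex{} = 0
g(2) = mex{} = 0
g(3) = mex{} = 0
g(4) = mex{} = 0
g(5) = mex{} = 0
g(6) = mex{} = 0
g(7) = mex{0} = 1
g(8) = mex{0} = 1
g(9) = mex{0} = 1
g(10) = mex{0} = 1
g(11) = mex{0} = 1
g(12) = mex{0} = 1
The P-positions (g = 0) in 0..12 are 0, 1, 2, 3, 4, 5, 6.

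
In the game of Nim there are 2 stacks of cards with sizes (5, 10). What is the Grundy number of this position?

15

Write each in binary and XOR column by column:
  0101  (5)
  1010  (10)
  ----
  1111  (15)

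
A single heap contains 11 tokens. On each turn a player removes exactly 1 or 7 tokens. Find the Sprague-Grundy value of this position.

1

Grundy values for subtraction set {1, 7}:
k:     0  1  2  3  4  5  6  7  8  9 10 11
g(k):  0  1  0  1  0  1  0  1  0  1  0  1
So g(11) = 1.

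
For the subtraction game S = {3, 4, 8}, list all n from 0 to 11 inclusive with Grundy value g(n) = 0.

Grundy values for subtraction set {3, 4, 8}:
g(0) = mex{} = 0
g(1) = mex{} = 0
g(2) = mex{} = 0
g(3) = mex{0} = 1
g(4) = mex{0} = 1
g(5) = mex{0} = 1
g(6) = mex{0,1} = 2
g(7) = mex{1} = 0
g(8) = mex{0,1} = 2
g(9) = mex{0,1,2} = 3
g(10) = mex{0,2} = 1
g(11) = mex{0,1,2} = 3
The P-positions (g = 0) in 0..11 are 0, 1, 2, 7.

0, 1, 2, 7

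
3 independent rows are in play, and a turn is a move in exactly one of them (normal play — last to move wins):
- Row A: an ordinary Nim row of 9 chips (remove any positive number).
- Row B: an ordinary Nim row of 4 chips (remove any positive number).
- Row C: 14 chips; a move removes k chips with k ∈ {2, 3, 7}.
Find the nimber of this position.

15

Row A is a plain Nim row of size 9, so its Grundy value is 9.
Row B is a plain Nim row of size 4, so its Grundy value is 4.
Grundy values for row C (subtraction set {2, 3, 7}):
k:     0  1  2  3  4  5  6  7  8  9 10 11 12 13 14
g(k):  0  0  1  1  2  0  0  1  1  2  0  0  1  1  2
So g(14) = 2.
The value of a disjunctive sum is the nim-sum of the parts.
Combined value = 9 ⊕ 4 ⊕ 2 = 15.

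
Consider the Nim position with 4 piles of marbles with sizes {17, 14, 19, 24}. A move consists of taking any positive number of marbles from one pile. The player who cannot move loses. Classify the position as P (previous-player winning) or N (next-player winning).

N-position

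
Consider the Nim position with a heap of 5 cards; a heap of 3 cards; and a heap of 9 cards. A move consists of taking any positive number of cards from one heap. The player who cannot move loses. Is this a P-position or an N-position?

N-position

Nim-sum: 5 ⊕ 3 ⊕ 9 = 15.
The nim-sum is 15 ≠ 0, so this is an N-position: the player to move can win.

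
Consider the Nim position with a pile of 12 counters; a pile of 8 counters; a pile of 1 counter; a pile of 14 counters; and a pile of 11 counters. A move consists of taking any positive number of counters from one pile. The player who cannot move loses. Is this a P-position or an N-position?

Compute the nim-sum pairwise:
12 ⊕ 8 = 4
4 ⊕ 1 = 5
5 ⊕ 14 = 11
11 ⊕ 11 = 0
The nim-sum is 0, so this is a P-position: the player to move is in a losing position under optimal play.

P-position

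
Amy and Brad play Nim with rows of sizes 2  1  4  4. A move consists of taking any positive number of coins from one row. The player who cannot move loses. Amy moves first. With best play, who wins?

Amy wins

Compute the nim-sum pairwise:
2 XOR 1 = 3
3 XOR 4 = 7
7 XOR 4 = 3
The nim-sum is 3 ≠ 0, so this is an N-position: the player to move can win; Amy has a winning move.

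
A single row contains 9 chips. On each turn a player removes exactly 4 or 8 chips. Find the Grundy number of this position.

2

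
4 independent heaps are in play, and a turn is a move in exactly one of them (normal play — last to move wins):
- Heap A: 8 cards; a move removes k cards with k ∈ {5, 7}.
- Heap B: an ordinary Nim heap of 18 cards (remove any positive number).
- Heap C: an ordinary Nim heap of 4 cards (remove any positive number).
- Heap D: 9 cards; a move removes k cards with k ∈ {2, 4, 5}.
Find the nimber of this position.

22

For heap A, compute g(0), g(1), … with moves {5, 7}:
k:     0  1  2  3  4  5  6  7  8
g(k):  0  0  0  0  0  1  1  1  1
So g(8) = 1.
Heap B is a plain Nim heap of size 18, so its Grundy value is 18.
Heap C is a plain Nim heap of size 4, so its Grundy value is 4.
For heap D, compute g(0), g(1), … with moves {2, 4, 5}:
g(0) = mex{} = 0
g(1) = mex{} = 0
g(2) = mex{0} = 1
g(3) = mex{0} = 1
g(4) = mex{0,1} = 2
g(5) = mex{0,1} = 2
g(6) = mex{0,1,2} = 3
g(7) = mex{1,2} = 0
g(8) = mex{1,2,3} = 0
g(9) = mex{0,2} = 1
So g(9) = 1.
The value of a disjunctive sum is the nim-sum of the parts.
Combined value = 1 ⊕ 18 ⊕ 4 ⊕ 1 = 22.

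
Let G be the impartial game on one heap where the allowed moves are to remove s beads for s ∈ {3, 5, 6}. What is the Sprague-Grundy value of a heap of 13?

Build the Grundy sequence with g(k) = mex{g(k−s) : s ∈ {3, 5, 6}, s ≤ k}:
k:     0  1  2  3  4  5  6  7  8  9 10 11 12 13
g(k):  0  0  0  1  1  1  2  2  2  0  0  0  1  1
So g(13) = 1.

1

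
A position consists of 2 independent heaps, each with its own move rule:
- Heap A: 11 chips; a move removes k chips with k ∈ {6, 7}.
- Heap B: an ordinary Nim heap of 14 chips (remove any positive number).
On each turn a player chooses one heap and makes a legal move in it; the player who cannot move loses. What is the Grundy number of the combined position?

15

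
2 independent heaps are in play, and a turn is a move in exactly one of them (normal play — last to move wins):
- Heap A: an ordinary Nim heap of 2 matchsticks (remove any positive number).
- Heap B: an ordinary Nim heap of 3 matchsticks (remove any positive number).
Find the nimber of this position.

Heap A is a plain Nim heap of size 2, so its Grundy value is 2.
Heap B is a plain Nim heap of size 3, so its Grundy value is 3.
The value of a disjunctive sum is the nim-sum of the parts.
Combined value = 2 ⊕ 3 = 1.

1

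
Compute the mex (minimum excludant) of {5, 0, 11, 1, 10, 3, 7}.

2

The values 0, 1 are all present; 2 is the first non-negative integer missing from the set.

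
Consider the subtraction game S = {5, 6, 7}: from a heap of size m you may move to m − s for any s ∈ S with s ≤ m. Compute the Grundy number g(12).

0

Compute g(0), g(1), … for moves {5, 6, 7}:
k:     0  1  2  3  4  5  6  7  8  9 10 11 12
g(k):  0  0  0  0  0  1  1  1  1  1  2  2  0
So g(12) = 0.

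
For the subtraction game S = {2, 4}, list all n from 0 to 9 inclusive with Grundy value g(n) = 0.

Grundy values for subtraction set {2, 4}:
g(0) = mex{} = 0
g(1) = mex{} = 0
g(2) = mex{0} = 1
g(3) = mex{0} = 1
g(4) = mex{0,1} = 2
g(5) = mex{0,1} = 2
g(6) = mex{1,2} = 0
g(7) = mex{1,2} = 0
g(8) = mex{0,2} = 1
g(9) = mex{0,2} = 1
The P-positions (g = 0) in 0..9 are 0, 1, 6, 7.

0, 1, 6, 7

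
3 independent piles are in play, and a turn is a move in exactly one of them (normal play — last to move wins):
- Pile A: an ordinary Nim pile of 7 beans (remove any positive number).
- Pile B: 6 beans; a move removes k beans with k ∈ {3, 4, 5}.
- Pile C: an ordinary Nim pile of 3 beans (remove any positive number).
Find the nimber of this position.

6

Pile A is a plain Nim pile of size 7, so its Grundy value is 7.
Grundy values for pile B (subtraction set {3, 4, 5}):
k:     0  1  2  3  4  5  6
g(k):  0  0  0  1  1  1  2
So g(6) = 2.
Pile C is a plain Nim pile of size 3, so its Grundy value is 3.
The value of a disjunctive sum is the nim-sum of the parts.
Combined value = 7 XOR 2 XOR 3 = 6.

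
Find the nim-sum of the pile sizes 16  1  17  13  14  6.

Nim-sum: 16 ^ 1 ^ 17 ^ 13 ^ 14 ^ 6 = 5.

5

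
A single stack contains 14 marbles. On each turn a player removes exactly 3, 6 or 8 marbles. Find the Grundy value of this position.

1

Build the Grundy sequence with g(k) = mex{g(k−s) : s ∈ {3, 6, 8}, s ≤ k}:
g(0) = mex{} = 0
g(1) = mex{} = 0
g(2) = mex{} = 0
g(3) = mex{0} = 1
g(4) = mex{0} = 1
g(5) = mex{0} = 1
g(6) = mex{0,1} = 2
g(7) = mex{0,1} = 2
g(8) = mex{0,1} = 2
g(9) = mex{0,1,2} = 3
g(10) = mex{0,1,2} = 3
g(11) = mex{1,2} = 0
g(12) = mex{1,2,3} = 0
g(13) = mex{1,2,3} = 0
g(14) = mex{0,2} = 1
So g(14) = 1.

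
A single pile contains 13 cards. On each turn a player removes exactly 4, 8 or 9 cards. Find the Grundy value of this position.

Compute g(0), g(1), … for moves {4, 8, 9}:
k:     0  1  2  3  4  5  6  7  8  9 10 11 12 13
g(k):  0  0  0  0  1  1  1  1  2  2  2  2  3  0
So g(13) = 0.

0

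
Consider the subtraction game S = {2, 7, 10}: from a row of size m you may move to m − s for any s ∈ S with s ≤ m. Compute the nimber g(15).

Grundy values for subtraction set {2, 7, 10}:
k:     0  1  2  3  4  5  6  7  8  9 10 11 12 13 14 15
g(k):  0  0  1  1  0  0  1  1  2  0  3  1  2  0  3  1
So g(15) = 1.

1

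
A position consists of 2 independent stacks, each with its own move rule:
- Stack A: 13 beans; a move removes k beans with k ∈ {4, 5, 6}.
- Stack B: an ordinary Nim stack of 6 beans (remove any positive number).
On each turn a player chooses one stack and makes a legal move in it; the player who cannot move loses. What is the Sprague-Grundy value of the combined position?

For stack A, compute g(0), g(1), … with moves {4, 5, 6}:
k:     0  1  2  3  4  5  6  7  8  9 10 11 12 13
g(k):  0  0  0  0  1  1  1  1  2  2  0  0  0  0
So g(13) = 0.
Stack B is a plain Nim stack of size 6, so its Grundy value is 6.
The value of a disjunctive sum is the nim-sum of the parts.
Combined value = 0 XOR 6 = 6.

6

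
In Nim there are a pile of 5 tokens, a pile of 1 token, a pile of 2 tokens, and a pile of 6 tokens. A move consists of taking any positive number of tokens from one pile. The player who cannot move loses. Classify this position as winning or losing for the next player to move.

Losing position

Compute the nim-sum pairwise:
5 ^ 1 = 4
4 ^ 2 = 6
6 ^ 6 = 0
The nim-sum is 0, so this is a P-position: the player to move is in a losing position under optimal play.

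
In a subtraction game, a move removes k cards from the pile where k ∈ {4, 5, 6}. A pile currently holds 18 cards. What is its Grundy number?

2

Build the Grundy sequence with g(k) = mex{g(k−s) : s ∈ {4, 5, 6}, s ≤ k}:
k:     0  1  2  3  4  5  6  7  8  9 10 11 12 13 14 15 16 17 18
g(k):  0  0  0  0  1  1  1  1  2  2  0  0  0  0  1  1  1  1  2
So g(18) = 2.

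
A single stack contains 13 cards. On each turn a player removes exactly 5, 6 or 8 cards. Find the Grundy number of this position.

0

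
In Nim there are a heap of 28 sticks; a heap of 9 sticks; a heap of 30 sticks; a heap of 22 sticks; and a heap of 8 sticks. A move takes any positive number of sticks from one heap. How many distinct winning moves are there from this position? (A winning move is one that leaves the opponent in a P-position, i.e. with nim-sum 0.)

3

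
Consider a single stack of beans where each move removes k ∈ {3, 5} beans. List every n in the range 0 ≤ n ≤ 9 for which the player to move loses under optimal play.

0, 1, 2, 8, 9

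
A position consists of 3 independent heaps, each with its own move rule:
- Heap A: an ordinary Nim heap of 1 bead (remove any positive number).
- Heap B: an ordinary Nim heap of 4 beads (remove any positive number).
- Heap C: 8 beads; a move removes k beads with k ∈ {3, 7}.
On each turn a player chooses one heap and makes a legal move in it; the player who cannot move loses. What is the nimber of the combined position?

Heap A is a plain Nim heap of size 1, so its Grundy value is 1.
Heap B is a plain Nim heap of size 4, so its Grundy value is 4.
Build the Grundy sequence for heap C with g(k) = mex{g(k−s) : s ∈ {3, 7}, s ≤ k}:
g(0) = mex{} = 0
g(1) = mex{} = 0
g(2) = mex{} = 0
g(3) = mex{0} = 1
g(4) = mex{0} = 1
g(5) = mex{0} = 1
g(6) = mex{1} = 0
g(7) = mex{0,1} = 2
g(8) = mex{0,1} = 2
So g(8) = 2.
By the Sprague-Grundy theorem, the Grundy value of a sum of independent games is the XOR of the component values.
Combined value = 1 XOR 4 XOR 2 = 7.

7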